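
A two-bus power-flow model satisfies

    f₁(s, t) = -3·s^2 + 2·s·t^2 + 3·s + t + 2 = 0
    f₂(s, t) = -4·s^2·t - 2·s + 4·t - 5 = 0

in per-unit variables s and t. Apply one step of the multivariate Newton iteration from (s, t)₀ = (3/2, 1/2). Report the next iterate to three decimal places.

(0.878, -0.605)

At (3/2, 1/2): F = (1.000, -10.500).
Jacobian J = [[-6·s + 2·t^2 + 3, 4·s·t + 1], [-8·s·t - 2, -4·s^2 + 4]].
At the point, J = [[-5.500, 4.000], [-8.000, -5.000]] (det J = 59.500).
Solving J·Δ = −F gives Δ = (-0.622, -1.105).
Then the next iterate is (s, t)₁ = (0.878, -0.605).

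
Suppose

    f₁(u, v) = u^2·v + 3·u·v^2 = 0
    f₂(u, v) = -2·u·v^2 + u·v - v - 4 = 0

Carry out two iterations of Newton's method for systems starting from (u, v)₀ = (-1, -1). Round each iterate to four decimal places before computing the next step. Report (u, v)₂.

(0.5330, -1.7962)

At (-1, -1): F = (-4.0000, 0.0000).
Jacobian J = [[2·u·v + 3·v^2, u^2 + 6·u·v], [-2·v^2 + v, -4·u·v + u - 1]].
At the point, J = [[5.0000, 7.0000], [-3.0000, -6.0000]] (det J = -9.0000).
Solving J·Δ = −F gives Δ = (2.6667, -1.3333).
Then the next iterate is (u, v)₁ = (1.6667, -2.3333).
Round to (1.6667, -2.3333) and repeat: F = (20.740341, -23.703604), J = [[8.555044, -20.555578], [-13.221878, 16.222344]].
Δ = (-1.1337, 0.5371), so (u, v)₂ = (0.5330, -1.7962).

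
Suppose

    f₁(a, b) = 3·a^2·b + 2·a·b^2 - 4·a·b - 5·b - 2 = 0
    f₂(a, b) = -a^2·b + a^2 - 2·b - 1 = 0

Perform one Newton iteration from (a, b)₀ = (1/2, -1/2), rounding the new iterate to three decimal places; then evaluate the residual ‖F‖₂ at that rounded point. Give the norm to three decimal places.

At (1/2, -1/2): F = (1.375, 0.375).
Jacobian J = [[6·a·b + 2·b^2 - 4·b, 3·a^2 + 4·a·b - 4·a - 5], [-2·a·b + 2·a, -a^2 - 2]].
At the point, J = [[1.000, -7.250], [1.500, -2.250]] (det J = 8.625).
Solving J·Δ = −F gives Δ = (0.043, 0.196).
Then the next iterate is (a, b)₁ = (0.543, -0.304).
Re-evaluating at (0.543, -0.304): F = (0.01175, -0.00752), so ‖F‖₂ = 0.014.

0.014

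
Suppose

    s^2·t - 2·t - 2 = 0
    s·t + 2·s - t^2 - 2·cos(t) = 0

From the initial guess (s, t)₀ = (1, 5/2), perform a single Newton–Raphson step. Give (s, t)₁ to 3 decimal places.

At (1, 5/2): F = (-4.500, -0.14771).
Jacobian J = [[2·s·t, s^2 - 2], [t + 2, s - 2·t + 2·sin(t)]].
At the point, J = [[5.000, -1.000], [4.500, -2.80306]] (det J = -9.51528).
Solving J·Δ = −F gives Δ = (1.310, 2.051).
Then the next iterate is (s, t)₁ = (2.310, 4.551).

(2.310, 4.551)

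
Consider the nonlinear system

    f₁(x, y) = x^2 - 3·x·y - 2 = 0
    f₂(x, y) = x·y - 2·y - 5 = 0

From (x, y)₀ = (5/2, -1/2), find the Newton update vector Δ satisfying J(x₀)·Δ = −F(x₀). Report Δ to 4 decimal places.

(-70.7500, -60.2500)

At (5/2, -1/2): F = (8.0000, -5.2500).
Jacobian J = [[2·x - 3·y, -3·x], [y, x - 2]].
At the point, J = [[6.5000, -7.5000], [-0.5000, 0.5000]] (det J = -0.5000).
Solving J·Δ = −F gives Δ = (-70.7500, -60.2500).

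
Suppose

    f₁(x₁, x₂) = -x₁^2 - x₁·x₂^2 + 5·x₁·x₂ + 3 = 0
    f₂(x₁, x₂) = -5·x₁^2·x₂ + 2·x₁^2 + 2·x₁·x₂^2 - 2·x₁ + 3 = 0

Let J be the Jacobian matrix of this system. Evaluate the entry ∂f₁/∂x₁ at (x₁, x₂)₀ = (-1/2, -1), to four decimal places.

-5.0000

∂f₁/∂x₁ = -2·x₁ - x₂^2 + 5·x₂.
At (-1/2, -1) this is -5.0000.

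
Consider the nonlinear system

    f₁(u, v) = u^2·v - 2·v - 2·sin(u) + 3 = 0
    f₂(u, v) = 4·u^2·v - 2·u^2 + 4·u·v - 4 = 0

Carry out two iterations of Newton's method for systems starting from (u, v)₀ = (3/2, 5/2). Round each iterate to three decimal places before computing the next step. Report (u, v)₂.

At (3/2, 5/2): F = (1.63001, 29.000).
Jacobian J = [[2·u·v - 2·cos(u), u^2 - 2], [8·u·v - 4·u + 4·v, 4·u^2 + 4·u]].
At the point, J = [[7.35853, 0.250], [34.000, 15.000]] (det J = 101.87788).
Solving J·Δ = −F gives Δ = (-0.169, -1.551).
Then the next iterate is (u, v)₁ = (1.331, 0.949).
Round to (1.331, 0.949) and repeat: F = (0.84044, 4.23420), J = [[2.05123, -0.22844], [8.57695, 12.41024]].
Δ = (-0.416, -0.054), so (u, v)₂ = (0.915, 0.895).

(0.915, 0.895)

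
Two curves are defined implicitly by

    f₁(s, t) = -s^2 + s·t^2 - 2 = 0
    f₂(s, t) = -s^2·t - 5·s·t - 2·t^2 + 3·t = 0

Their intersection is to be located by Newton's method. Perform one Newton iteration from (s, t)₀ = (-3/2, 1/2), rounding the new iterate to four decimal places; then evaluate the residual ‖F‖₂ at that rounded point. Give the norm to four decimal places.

At (-3/2, 1/2): F = (-4.6250, 3.6250).
Jacobian J = [[-2·s + t^2, 2·s·t], [-2·s·t - 5·t, -s^2 - 5·s - 4·t + 3]].
At the point, J = [[3.2500, -1.5000], [-1.0000, 6.2500]] (det J = 18.8125).
Solving J·Δ = −F gives Δ = (1.2475, -0.3804).
Then the next iterate is (s, t)₁ = (-0.2525, 0.1196).
Re-evaluating at (-0.2525, 0.1196): F = (-2.067368, 0.473561), so ‖F‖₂ = 2.1209.

2.1209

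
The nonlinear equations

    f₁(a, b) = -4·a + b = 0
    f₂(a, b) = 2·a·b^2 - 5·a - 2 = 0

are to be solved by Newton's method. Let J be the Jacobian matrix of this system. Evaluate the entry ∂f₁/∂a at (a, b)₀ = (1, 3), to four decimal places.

-4.0000

∂f₁/∂a = -4.
At (1, 3) this is -4.0000.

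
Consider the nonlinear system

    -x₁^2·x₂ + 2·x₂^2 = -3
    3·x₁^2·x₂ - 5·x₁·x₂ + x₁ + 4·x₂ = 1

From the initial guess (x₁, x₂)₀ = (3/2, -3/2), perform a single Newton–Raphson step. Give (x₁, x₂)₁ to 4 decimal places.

(1.4718, -0.1972)

At (3/2, -3/2): F = (10.8750, -4.3750).
Jacobian J = [[-2·x₁·x₂, -x₁^2 + 4·x₂], [6·x₁·x₂ - 5·x₂ + 1, 3·x₁^2 - 5·x₁ + 4]].
At the point, J = [[4.5000, -8.2500], [-5.0000, 3.2500]] (det J = -26.6250).
Solving J·Δ = −F gives Δ = (-0.0282, 1.3028).
Then the next iterate is (x₁, x₂)₁ = (1.4718, -0.1972).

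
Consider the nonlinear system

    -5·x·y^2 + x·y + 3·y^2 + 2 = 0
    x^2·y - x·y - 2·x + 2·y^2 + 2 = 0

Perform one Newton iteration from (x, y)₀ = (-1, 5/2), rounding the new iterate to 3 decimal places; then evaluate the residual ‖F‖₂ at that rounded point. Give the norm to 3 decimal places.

At (-1, 5/2): F = (49.500, 21.500).
Jacobian J = [[-5·y^2 + y, -10·x·y + x + 6·y], [2·x·y - y - 2, x^2 - x + 4·y]].
At the point, J = [[-28.750, 39.000], [-9.500, 12.000]] (det J = 25.500).
Solving J·Δ = −F gives Δ = (9.588, 5.799).
Then the next iterate is (x, y)₁ = (8.588, 8.299).
Re-evaluating at (8.588, 8.299): F = (-2677.53182, 663.38131), so ‖F‖₂ = 2758.487.

2758.487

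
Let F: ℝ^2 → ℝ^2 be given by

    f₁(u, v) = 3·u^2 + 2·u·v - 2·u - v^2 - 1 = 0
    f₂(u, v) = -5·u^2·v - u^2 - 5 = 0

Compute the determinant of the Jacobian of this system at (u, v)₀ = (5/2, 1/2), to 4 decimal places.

-367.5000

J = [[6·u + 2·v - 2, 2·u - 2·v], [-10·u·v - 2·u, -5·u^2]].
At the point, J = [[14.0000, 4.0000], [-17.5000, -31.2500]].
det J = -367.5000.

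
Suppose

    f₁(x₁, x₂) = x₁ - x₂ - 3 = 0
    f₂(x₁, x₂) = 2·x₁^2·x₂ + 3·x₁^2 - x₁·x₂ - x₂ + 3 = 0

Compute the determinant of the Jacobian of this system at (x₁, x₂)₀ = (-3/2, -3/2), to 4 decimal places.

6.5000

J = [[1, -1], [4·x₁·x₂ + 6·x₁ - x₂, 2·x₁^2 - x₁ - 1]].
At the point, J = [[1.0000, -1.0000], [1.5000, 5.0000]].
det J = 6.5000.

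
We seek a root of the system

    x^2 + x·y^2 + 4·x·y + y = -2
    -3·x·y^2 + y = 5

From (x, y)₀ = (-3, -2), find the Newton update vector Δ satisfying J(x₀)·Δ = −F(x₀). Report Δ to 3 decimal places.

(2.110, 0.105)

At (-3, -2): F = (21.000, 29.000).
Jacobian J = [[2·x + y^2 + 4·y, 2·x·y + 4·x + 1], [-3·y^2, -6·x·y + 1]].
At the point, J = [[-10.000, 1.000], [-12.000, -35.000]] (det J = 362.000).
Solving J·Δ = −F gives Δ = (2.110, 0.105).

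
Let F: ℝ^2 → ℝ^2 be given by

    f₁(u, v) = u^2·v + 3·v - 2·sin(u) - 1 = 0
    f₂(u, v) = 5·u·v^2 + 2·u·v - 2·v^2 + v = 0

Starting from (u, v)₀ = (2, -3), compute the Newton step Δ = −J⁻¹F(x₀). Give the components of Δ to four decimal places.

(-3.0172, -1.4110)

At (2, -3): F = (-23.818595, 57.0000).
Jacobian J = [[2·u·v - 2·cos(u), u^2 + 3], [5·v^2 + 2·v, 10·u·v + 2·u - 4·v + 1]].
At the point, J = [[-11.167706, 7.0000], [39.0000, -43.0000]] (det J = 207.211372).
Solving J·Δ = −F gives Δ = (-3.0172, -1.4110).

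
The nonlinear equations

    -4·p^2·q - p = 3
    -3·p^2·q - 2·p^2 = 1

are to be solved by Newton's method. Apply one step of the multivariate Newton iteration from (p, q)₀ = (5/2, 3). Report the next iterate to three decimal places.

(1.486, 2.253)

At (5/2, 3): F = (-80.500, -69.750).
Jacobian J = [[-8·p·q - 1, -4·p^2], [-6·p·q - 4·p, -3·p^2]].
At the point, J = [[-61.000, -25.000], [-55.000, -18.750]] (det J = -231.250).
Solving J·Δ = −F gives Δ = (-1.014, -0.747).
Then the next iterate is (p, q)₁ = (1.486, 2.253).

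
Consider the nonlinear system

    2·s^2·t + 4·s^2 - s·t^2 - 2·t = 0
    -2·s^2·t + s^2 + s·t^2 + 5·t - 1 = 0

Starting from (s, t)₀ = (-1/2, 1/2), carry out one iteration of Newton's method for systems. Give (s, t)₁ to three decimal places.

At (-1/2, 1/2): F = (0.375, 1.375).
Jacobian J = [[4·s·t + 8·s - t^2, 2·s^2 - 2·s·t - 2], [-4·s·t + 2·s + t^2, -2·s^2 + 2·s·t + 5]].
At the point, J = [[-5.250, -1.000], [0.250, 4.000]] (det J = -20.750).
Solving J·Δ = −F gives Δ = (0.139, -0.352).
Then the next iterate is (s, t)₁ = (-0.361, 0.148).

(-0.361, 0.148)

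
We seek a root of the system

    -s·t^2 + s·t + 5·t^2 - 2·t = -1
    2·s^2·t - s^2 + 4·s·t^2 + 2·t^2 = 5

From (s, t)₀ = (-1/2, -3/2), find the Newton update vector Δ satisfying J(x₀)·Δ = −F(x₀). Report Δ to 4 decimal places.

(0.4301, 0.8164)

At (-1/2, -3/2): F = (17.1250, -6.0000).
Jacobian J = [[-t^2 + t, -2·s·t + s + 10·t - 2], [4·s·t - 2·s + 4·t^2, 2·s^2 + 8·s·t + 4·t]].
At the point, J = [[-3.7500, -19.0000], [13.0000, 0.5000]] (det J = 245.1250).
Solving J·Δ = −F gives Δ = (0.4301, 0.8164).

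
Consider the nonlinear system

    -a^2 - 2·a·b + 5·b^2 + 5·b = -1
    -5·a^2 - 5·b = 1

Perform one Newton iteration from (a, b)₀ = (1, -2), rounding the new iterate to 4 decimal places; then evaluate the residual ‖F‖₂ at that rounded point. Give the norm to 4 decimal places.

At (1, -2): F = (14.0000, 4.0000).
Jacobian J = [[-2·a - 2·b, -2·a + 10·b + 5], [-10·a, -5]].
At the point, J = [[2.0000, -17.0000], [-10.0000, -5.0000]] (det J = -180.0000).
Solving J·Δ = −F gives Δ = (-0.0111, 0.8222).
Then the next iterate is (a, b)₁ = (0.9889, -1.1778).
Re-evaluating at (0.9889, -1.1778): F = (3.398594, -0.000616), so ‖F‖₂ = 3.3986.

3.3986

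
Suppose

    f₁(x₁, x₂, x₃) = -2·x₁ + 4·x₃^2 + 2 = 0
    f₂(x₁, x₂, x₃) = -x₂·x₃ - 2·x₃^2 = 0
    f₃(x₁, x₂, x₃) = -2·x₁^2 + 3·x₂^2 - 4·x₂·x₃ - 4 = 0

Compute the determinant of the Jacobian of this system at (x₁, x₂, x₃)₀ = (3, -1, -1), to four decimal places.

J = [[-2, 0, 8·x₃], [0, -x₃, -x₂ - 4·x₃], [-4·x₁, 6·x₂ - 4·x₃, -4·x₂]].
At the point, J = [[-2.0000, 0.0000, -8.0000], [0.0000, 1.0000, 5.0000], [-12.0000, -2.0000, 4.0000]].
det J = -124.0000.

-124.0000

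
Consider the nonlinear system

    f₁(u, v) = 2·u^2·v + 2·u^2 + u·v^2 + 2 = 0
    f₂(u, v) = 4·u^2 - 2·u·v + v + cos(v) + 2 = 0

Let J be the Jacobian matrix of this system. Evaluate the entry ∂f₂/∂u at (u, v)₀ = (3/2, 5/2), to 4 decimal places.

7.0000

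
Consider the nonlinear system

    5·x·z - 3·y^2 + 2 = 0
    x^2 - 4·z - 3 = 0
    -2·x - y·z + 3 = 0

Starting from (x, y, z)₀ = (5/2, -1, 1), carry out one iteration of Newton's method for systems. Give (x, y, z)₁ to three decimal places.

At (5/2, -1, 1): F = (11.500, -0.750, -1.000).
Jacobian J = [[5·z, -6·y, 5·x], [2·x, 0, -4], [-2, -z, -y]].
At the point, J = [[5.000, 6.000, 12.500], [5.000, 0.000, -4.000], [-2.000, -1.000, 1.000]] (det J = -64.500).
Solving J·Δ = −F gives Δ = (-0.126, -1.093, -0.345).
Then the next iterate is (x, y, z)₁ = (2.374, -2.093, 0.655).

(2.374, -2.093, 0.655)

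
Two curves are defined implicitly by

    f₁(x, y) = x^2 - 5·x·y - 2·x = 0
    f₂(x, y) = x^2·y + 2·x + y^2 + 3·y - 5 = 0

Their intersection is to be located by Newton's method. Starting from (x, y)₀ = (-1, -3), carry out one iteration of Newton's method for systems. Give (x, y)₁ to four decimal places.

(0.1935, -3.2258)

At (-1, -3): F = (-12.0000, -10.0000).
Jacobian J = [[2·x - 5·y - 2, -5·x], [2·x·y + 2, x^2 + 2·y + 3]].
At the point, J = [[11.0000, 5.0000], [8.0000, -2.0000]] (det J = -62.0000).
Solving J·Δ = −F gives Δ = (1.1935, -0.2258).
Then the next iterate is (x, y)₁ = (0.1935, -3.2258).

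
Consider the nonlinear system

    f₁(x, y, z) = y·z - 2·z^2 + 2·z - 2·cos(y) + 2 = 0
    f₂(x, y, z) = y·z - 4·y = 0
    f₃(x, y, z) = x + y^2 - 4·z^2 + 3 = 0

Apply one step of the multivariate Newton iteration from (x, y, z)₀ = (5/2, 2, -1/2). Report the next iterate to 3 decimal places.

(-0.022, 0.156, -0.150)

At (5/2, 2, -1/2): F = (0.33229, -9.000, 8.500).
Jacobian J = [[0, z + 2·sin(y), y - 4·z + 2], [0, z - 4, y], [1, 2·y, -8·z]].
At the point, J = [[0.000, 1.31859, 6.000], [0.000, -4.500, 2.000], [1.000, 4.000, 4.000]] (det J = 29.63719).
Solving J·Δ = −F gives Δ = (-2.522, -1.844, 0.350).
Then the next iterate is (x, y, z)₁ = (-0.022, 0.156, -0.150).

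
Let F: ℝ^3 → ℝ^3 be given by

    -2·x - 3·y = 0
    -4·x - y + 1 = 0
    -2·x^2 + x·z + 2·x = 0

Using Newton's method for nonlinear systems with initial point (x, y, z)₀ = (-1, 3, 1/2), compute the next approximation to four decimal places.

At (-1, 3, 1/2): F = (-7.0000, 2.0000, -4.5000).
Jacobian J = [[-2, -3, 0], [-4, -1, 0], [-4·x + z + 2, 0, x]].
At the point, J = [[-2.0000, -3.0000, 0.0000], [-4.0000, -1.0000, 0.0000], [6.5000, 0.0000, -1.0000]] (det J = 10.0000).
Solving J·Δ = −F gives Δ = (1.3000, -3.2000, 3.9500).
Then the next iterate is (x, y, z)₁ = (0.3000, -0.2000, 4.4500).

(0.3000, -0.2000, 4.4500)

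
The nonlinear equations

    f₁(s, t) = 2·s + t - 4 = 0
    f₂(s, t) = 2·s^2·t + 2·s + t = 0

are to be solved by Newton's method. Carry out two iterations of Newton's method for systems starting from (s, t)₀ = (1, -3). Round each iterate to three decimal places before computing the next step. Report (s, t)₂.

(4.333, -4.667)

At (1, -3): F = (-5.000, -7.000).
Jacobian J = [[2, 1], [4·s·t + 2, 2·s^2 + 1]].
At the point, J = [[2.000, 1.000], [-10.000, 3.000]] (det J = 16.000).
Solving J·Δ = −F gives Δ = (0.500, 4.000).
Then the next iterate is (s, t)₁ = (1.500, 1.000).
Round to (1.500, 1.000) and repeat: F = (0.000, 8.500), J = [[2.000, 1.000], [8.000, 5.500]].
Δ = (2.833, -5.667), so (s, t)₂ = (4.333, -4.667).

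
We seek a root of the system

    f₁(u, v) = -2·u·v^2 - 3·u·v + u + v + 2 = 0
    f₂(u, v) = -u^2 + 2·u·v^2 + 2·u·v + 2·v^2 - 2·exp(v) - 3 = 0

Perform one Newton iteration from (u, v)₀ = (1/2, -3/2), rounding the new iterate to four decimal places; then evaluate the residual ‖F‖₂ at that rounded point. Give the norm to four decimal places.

At (1/2, -3/2): F = (1.0000, 1.553740).
Jacobian J = [[-2·v^2 - 3·v + 1, -4·u·v - 3·u + 1], [-2·u + 2·v^2 + 2·v, 4·u·v + 2·u + 4·v - 2·exp(v)]].
At the point, J = [[1.0000, 2.5000], [0.5000, -8.446260]] (det J = -9.696260).
Solving J·Δ = −F gives Δ = (-1.2717, 0.1087).
Then the next iterate is (u, v)₁ = (-0.7717, -1.3913).
Re-evaluating at (-0.7717, -1.3913): F = (-0.396415, -1.061844), so ‖F‖₂ = 1.1334.

1.1334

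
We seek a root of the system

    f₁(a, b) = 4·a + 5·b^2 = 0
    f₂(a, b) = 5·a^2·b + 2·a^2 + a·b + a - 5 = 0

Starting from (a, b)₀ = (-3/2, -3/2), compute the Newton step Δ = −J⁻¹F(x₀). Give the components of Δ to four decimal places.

At (-3/2, -3/2): F = (5.2500, -16.6250).
Jacobian J = [[4, 10·b], [10·a·b + 4·a + b + 1, 5·a^2 + a]].
At the point, J = [[4.0000, -15.0000], [16.0000, 9.7500]] (det J = 279.0000).
Solving J·Δ = −F gives Δ = (0.7103, 0.5394).

(0.7103, 0.5394)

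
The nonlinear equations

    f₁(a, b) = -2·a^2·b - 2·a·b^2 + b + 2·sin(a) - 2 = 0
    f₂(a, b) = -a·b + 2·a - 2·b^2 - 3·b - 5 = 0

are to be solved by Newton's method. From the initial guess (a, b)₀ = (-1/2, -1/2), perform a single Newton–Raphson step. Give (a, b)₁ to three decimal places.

(0.521, -5.897)

At (-1/2, -1/2): F = (-2.95885, -5.250).
Jacobian J = [[-4·a·b - 2·b^2 + 2·cos(a), -2·a^2 - 4·a·b + 1], [-b + 2, -a - 4·b - 3]].
At the point, J = [[0.25517, -0.500], [2.500, -0.500]] (det J = 1.12242).
Solving J·Δ = −F gives Δ = (1.021, -5.397).
Then the next iterate is (a, b)₁ = (0.521, -5.897).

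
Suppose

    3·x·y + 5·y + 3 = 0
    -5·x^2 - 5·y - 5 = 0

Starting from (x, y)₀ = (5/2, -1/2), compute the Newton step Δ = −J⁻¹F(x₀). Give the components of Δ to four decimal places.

(-1.3691, 0.0957)

At (5/2, -1/2): F = (-3.2500, -33.7500).
Jacobian J = [[3·y, 3·x + 5], [-10·x, -5]].
At the point, J = [[-1.5000, 12.5000], [-25.0000, -5.0000]] (det J = 320.0000).
Solving J·Δ = −F gives Δ = (-1.3691, 0.0957).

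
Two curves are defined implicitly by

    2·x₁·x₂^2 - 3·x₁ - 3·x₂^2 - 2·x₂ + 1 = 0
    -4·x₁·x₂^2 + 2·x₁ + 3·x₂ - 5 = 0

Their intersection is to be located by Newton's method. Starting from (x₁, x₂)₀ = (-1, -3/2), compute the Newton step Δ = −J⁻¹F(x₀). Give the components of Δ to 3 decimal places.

(-0.913, 0.432)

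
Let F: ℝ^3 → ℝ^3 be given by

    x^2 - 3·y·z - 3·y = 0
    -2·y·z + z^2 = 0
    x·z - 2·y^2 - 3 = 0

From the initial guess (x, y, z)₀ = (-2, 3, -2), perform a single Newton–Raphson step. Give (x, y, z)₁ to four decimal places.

(-2.1160, 1.4400, -1.0240)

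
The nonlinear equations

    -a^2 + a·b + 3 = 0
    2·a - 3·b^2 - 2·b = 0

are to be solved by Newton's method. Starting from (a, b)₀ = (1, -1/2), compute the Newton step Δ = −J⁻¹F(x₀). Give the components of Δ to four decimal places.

At (1, -1/2): F = (1.5000, 2.2500).
Jacobian J = [[-2·a + b, a], [2, -6·b - 2]].
At the point, J = [[-2.5000, 1.0000], [2.0000, 1.0000]] (det J = -4.5000).
Solving J·Δ = −F gives Δ = (-0.1667, -1.9167).

(-0.1667, -1.9167)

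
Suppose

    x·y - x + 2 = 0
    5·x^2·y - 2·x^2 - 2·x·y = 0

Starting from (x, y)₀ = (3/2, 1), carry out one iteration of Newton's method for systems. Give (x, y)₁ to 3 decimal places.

At (3/2, 1): F = (2.000, 3.750).
Jacobian J = [[y - 1, x], [10·x·y - 4·x - 2·y, 5·x^2 - 2·x]].
At the point, J = [[0.000, 1.500], [7.000, 8.250]] (det J = -10.500).
Solving J·Δ = −F gives Δ = (1.036, -1.333).
Then the next iterate is (x, y)₁ = (2.536, -0.333).

(2.536, -0.333)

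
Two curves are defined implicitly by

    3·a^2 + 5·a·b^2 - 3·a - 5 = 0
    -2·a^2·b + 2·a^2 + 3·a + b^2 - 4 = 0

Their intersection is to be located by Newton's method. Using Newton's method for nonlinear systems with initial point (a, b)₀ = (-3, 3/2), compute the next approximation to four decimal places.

At (-3, 3/2): F = (-2.7500, -19.7500).
Jacobian J = [[6·a + 5·b^2 - 3, 10·a·b], [-4·a·b + 4·a + 3, -2·a^2 + 2·b]].
At the point, J = [[-9.7500, -45.0000], [9.0000, -15.0000]] (det J = 551.2500).
Solving J·Δ = −F gives Δ = (1.5374, -0.3942).
Then the next iterate is (a, b)₁ = (-1.4626, 1.1058).

(-1.4626, 1.1058)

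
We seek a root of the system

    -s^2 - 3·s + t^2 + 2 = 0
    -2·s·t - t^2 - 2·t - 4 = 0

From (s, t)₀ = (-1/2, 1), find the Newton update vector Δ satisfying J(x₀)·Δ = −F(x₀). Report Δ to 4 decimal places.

(0.0750, -2.0500)

At (-1/2, 1): F = (4.2500, -6.0000).
Jacobian J = [[-2·s - 3, 2·t], [-2·t, -2·s - 2·t - 2]].
At the point, J = [[-2.0000, 2.0000], [-2.0000, -3.0000]] (det J = 10.0000).
Solving J·Δ = −F gives Δ = (0.0750, -2.0500).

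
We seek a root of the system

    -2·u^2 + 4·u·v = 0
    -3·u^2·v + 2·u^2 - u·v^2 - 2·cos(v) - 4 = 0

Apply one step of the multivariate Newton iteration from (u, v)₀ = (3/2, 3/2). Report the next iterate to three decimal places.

At (3/2, 3/2): F = (4.500, -13.14147).
Jacobian J = [[-4·u + 4·v, 4·u], [-6·u·v + 4·u - v^2, -3·u^2 - 2·u·v + 2·sin(v)]].
At the point, J = [[0.000, 6.000], [-9.750, -9.25501]] (det J = 58.500).
Solving J·Δ = −F gives Δ = (-0.636, -0.750).
Then the next iterate is (u, v)₁ = (0.864, 0.750).

(0.864, 0.750)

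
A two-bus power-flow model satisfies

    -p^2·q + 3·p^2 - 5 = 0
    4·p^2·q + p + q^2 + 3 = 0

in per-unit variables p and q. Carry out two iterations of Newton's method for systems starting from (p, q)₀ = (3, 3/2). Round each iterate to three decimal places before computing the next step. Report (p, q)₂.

At (3, 3/2): F = (8.500, 62.250).
Jacobian J = [[-2·p·q + 6·p, -p^2], [8·p·q + 1, 4·p^2 + 2·q]].
At the point, J = [[9.000, -9.000], [37.000, 39.000]] (det J = 684.000).
Solving J·Δ = −F gives Δ = (-1.304, -0.359).
Then the next iterate is (p, q)₁ = (1.696, 1.141).
Round to (1.696, 1.141) and repeat: F = (0.34726, 19.12584), J = [[6.30573, -2.87642], [16.48109, 13.78766]].
Δ = (-0.445, -0.855), so (p, q)₂ = (1.251, 0.286).

(1.251, 0.286)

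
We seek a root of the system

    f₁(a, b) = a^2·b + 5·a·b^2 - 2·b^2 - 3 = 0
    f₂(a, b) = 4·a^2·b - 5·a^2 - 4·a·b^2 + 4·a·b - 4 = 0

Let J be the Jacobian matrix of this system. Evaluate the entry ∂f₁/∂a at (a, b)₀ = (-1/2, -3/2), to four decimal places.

∂f₁/∂a = 2·a·b + 5·b^2.
At (-1/2, -3/2) this is 12.7500.

12.7500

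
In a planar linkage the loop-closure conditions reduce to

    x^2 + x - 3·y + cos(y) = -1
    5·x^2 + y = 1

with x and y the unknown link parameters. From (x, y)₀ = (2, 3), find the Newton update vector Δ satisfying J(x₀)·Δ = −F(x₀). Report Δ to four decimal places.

At (2, 3): F = (-2.989992, 22.0000).
Jacobian J = [[2·x + 1, -sin(y) - 3], [10·x, 1]].
At the point, J = [[5.0000, -3.141120], [20.0000, 1.0000]] (det J = 67.822400).
Solving J·Δ = −F gives Δ = (-0.9748, -2.5036).

(-0.9748, -2.5036)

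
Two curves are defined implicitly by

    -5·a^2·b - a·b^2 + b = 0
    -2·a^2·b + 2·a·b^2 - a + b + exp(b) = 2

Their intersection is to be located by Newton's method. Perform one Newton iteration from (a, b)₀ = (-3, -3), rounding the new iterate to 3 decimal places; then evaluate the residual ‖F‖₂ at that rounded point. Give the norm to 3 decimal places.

At (-3, -3): F = (159.000, -1.95021).
Jacobian J = [[-10·a·b - b^2, -5·a^2 - 2·a·b + 1], [-4·a·b + 2·b^2 - 1, -2·a^2 + 4·a·b + exp(b) + 1]].
At the point, J = [[-99.000, -62.000], [-19.000, 19.04979]] (det J = -3063.92892).
Solving J·Δ = −F gives Δ = (0.949, 1.049).
Then the next iterate is (a, b)₁ = (-2.051, -1.951).
Re-evaluating at (-2.051, -1.951): F = (46.89132, -0.95757), so ‖F‖₂ = 46.901.

46.901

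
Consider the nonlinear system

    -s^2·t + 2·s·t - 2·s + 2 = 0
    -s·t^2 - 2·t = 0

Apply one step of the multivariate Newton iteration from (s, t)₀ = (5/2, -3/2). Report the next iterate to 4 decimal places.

At (5/2, -3/2): F = (-1.1250, -2.6250).
Jacobian J = [[-2·s·t + 2·t - 2, -s^2 + 2·s], [-t^2, -2·s·t - 2]].
At the point, J = [[2.5000, -1.2500], [-2.2500, 5.5000]] (det J = 10.9375).
Solving J·Δ = −F gives Δ = (0.8657, 0.8314).
Then the next iterate is (s, t)₁ = (3.3657, -0.6686).

(3.3657, -0.6686)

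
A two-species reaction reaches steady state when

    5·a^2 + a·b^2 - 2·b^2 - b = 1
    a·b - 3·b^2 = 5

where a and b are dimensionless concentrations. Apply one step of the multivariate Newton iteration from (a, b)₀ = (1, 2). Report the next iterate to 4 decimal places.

(0.6319, 0.5694)

At (1, 2): F = (-2.0000, -15.0000).
Jacobian J = [[10·a + b^2, 2·a·b - 4·b - 1], [b, a - 6·b]].
At the point, J = [[14.0000, -5.0000], [2.0000, -11.0000]] (det J = -144.0000).
Solving J·Δ = −F gives Δ = (-0.3681, -1.4306).
Then the next iterate is (a, b)₁ = (0.6319, 0.5694).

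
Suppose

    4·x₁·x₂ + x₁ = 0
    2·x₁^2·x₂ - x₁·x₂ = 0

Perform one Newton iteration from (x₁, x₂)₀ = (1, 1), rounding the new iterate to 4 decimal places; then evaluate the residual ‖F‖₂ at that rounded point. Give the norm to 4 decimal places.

At (1, 1): F = (5.0000, 1.0000).
Jacobian J = [[4·x₂ + 1, 4·x₁], [4·x₁·x₂ - x₂, 2·x₁^2 - x₁]].
At the point, J = [[5.0000, 4.0000], [3.0000, 1.0000]] (det J = -7.0000).
Solving J·Δ = −F gives Δ = (0.1429, -1.4286).
Then the next iterate is (x₁, x₂)₁ = (1.1429, -0.4286).
Re-evaluating at (1.1429, -0.4286): F = (-0.816488, -0.629845), so ‖F‖₂ = 1.0312.

1.0312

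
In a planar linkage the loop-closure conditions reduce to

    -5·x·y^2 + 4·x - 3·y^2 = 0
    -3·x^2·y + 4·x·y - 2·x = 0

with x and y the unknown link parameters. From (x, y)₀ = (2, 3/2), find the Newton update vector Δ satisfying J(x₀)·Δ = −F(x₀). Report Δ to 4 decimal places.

(-0.5899, -0.4352)

At (2, 3/2): F = (-21.2500, -10.0000).
Jacobian J = [[-5·y^2 + 4, -10·x·y - 6·y], [-6·x·y + 4·y - 2, -3·x^2 + 4·x]].
At the point, J = [[-7.2500, -39.0000], [-14.0000, -4.0000]] (det J = -517.0000).
Solving J·Δ = −F gives Δ = (-0.5899, -0.4352).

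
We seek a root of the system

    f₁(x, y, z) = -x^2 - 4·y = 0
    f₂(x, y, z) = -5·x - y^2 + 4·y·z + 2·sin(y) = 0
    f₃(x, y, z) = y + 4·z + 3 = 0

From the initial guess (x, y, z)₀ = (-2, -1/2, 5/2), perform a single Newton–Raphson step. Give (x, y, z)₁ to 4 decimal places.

(-2.4135, -1.4135, -0.3966)

At (-2, -1/2, 5/2): F = (-2.0000, 3.791149, 12.5000).
Jacobian J = [[-2·x, -4, 0], [-5, -2·y + 4·z + 2·cos(y), 4·y], [0, 1, 4]].
At the point, J = [[4.0000, -4.0000, 0.0000], [-5.0000, 12.755165, -2.0000], [0.0000, 1.0000, 4.0000]] (det J = 132.082642).
Solving J·Δ = −F gives Δ = (-0.4135, -0.9135, -2.8966).
Then the next iterate is (x, y, z)₁ = (-2.4135, -1.4135, -0.3966).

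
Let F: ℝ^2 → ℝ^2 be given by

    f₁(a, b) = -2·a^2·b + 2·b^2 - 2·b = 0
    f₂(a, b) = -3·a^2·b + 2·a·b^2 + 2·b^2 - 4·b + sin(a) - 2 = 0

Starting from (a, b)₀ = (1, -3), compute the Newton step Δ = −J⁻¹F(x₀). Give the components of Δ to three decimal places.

At (1, -3): F = (30.000, 55.84147).
Jacobian J = [[-4·a·b, -2·a^2 + 4·b - 2], [-6·a·b + 2·b^2 + cos(a), -3·a^2 + 4·a·b + 4·b - 4]].
At the point, J = [[12.000, -16.000], [36.54030, -31.000]] (det J = 212.64484).
Solving J·Δ = −F gives Δ = (0.172, 2.004).

(0.172, 2.004)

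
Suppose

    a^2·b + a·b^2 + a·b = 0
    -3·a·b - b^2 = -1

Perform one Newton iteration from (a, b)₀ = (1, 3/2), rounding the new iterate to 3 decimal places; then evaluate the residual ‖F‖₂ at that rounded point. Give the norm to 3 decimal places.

1.771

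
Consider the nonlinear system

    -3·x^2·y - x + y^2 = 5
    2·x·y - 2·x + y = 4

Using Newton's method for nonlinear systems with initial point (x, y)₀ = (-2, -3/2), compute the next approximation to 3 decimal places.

At (-2, -3/2): F = (17.250, 4.500).
Jacobian J = [[-6·x·y - 1, -3·x^2 + 2·y], [2·y - 2, 2·x + 1]].
At the point, J = [[-19.000, -15.000], [-5.000, -3.000]] (det J = -18.000).
Solving J·Δ = −F gives Δ = (0.875, 0.042).
Then the next iterate is (x, y)₁ = (-1.125, -1.458).

(-1.125, -1.458)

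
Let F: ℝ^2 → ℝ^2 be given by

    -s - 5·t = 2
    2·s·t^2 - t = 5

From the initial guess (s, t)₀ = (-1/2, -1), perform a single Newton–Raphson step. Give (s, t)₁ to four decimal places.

At (-1/2, -1): F = (3.5000, -5.0000).
Jacobian J = [[-1, -5], [2·t^2, 4·s·t - 1]].
At the point, J = [[-1.0000, -5.0000], [2.0000, 1.0000]] (det J = 9.0000).
Solving J·Δ = −F gives Δ = (2.3889, 0.2222).
Then the next iterate is (s, t)₁ = (1.8889, -0.7778).

(1.8889, -0.7778)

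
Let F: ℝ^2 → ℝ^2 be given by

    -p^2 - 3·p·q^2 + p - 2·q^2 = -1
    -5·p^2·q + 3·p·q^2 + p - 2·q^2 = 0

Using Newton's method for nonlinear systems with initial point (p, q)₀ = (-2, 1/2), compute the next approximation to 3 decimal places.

(-0.988, 0.425)

At (-2, 1/2): F = (-4.000, -14.000).
Jacobian J = [[-2·p - 3·q^2 + 1, -6·p·q - 4·q], [-10·p·q + 3·q^2 + 1, -5·p^2 + 6·p·q - 4·q]].
At the point, J = [[4.250, 4.000], [11.750, -28.000]] (det J = -166.000).
Solving J·Δ = −F gives Δ = (1.012, -0.075).
Then the next iterate is (p, q)₁ = (-0.988, 0.425).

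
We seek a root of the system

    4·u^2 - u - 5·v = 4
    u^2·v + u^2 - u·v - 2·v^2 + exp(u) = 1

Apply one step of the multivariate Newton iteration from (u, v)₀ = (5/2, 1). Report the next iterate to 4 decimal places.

(1.5853, 0.2240)

At (5/2, 1): F = (13.5000, 19.182494).
Jacobian J = [[8·u - 1, -5], [2·u·v + 2·u - v + exp(u), u^2 - u - 4·v]].
At the point, J = [[19.0000, -5.0000], [21.182494, -0.2500]] (det J = 101.162470).
Solving J·Δ = −F gives Δ = (-0.9147, -0.7760).
Then the next iterate is (u, v)₁ = (1.5853, 0.2240).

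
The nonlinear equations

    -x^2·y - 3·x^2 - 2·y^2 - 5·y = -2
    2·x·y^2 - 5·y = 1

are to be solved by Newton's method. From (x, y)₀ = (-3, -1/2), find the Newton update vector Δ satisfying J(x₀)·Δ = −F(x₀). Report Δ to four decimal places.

(0.8810, -0.4405)

At (-3, -1/2): F = (-18.5000, 0.0000).
Jacobian J = [[-2·x·y - 6·x, -x^2 - 4·y - 5], [2·y^2, 4·x·y - 5]].
At the point, J = [[15.0000, -12.0000], [0.5000, 1.0000]] (det J = 21.0000).
Solving J·Δ = −F gives Δ = (0.8810, -0.4405).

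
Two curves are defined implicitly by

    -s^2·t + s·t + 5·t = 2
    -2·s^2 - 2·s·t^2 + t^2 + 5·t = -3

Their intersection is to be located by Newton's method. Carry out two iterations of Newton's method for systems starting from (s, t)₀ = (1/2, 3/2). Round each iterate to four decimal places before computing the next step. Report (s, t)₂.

(1.6323, 0.4665)

At (1/2, 3/2): F = (5.8750, 10.0000).
Jacobian J = [[-2·s·t + t, -s^2 + s + 5], [-4·s - 2·t^2, -4·s·t + 2·t + 5]].
At the point, J = [[0.0000, 5.2500], [-6.5000, 5.0000]] (det J = 34.1250).
Solving J·Δ = −F gives Δ = (0.6777, -1.1190).
Then the next iterate is (s, t)₁ = (1.1777, 0.3810).
Round to (1.1777, 0.3810) and repeat: F = (-0.174735, 1.934294), J = [[-0.516407, 4.790723], [-5.001122, 3.967185]].
Δ = (0.4546, 0.0855), so (s, t)₂ = (1.6323, 0.4665).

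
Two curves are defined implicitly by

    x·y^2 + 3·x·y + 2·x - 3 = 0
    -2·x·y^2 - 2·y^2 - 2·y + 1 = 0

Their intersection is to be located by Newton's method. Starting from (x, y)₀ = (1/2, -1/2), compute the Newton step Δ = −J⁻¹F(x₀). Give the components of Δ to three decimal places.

At (1/2, -1/2): F = (-2.625, 1.250).
Jacobian J = [[y^2 + 3·y + 2, 2·x·y + 3·x], [-2·y^2, -4·x·y - 4·y - 2]].
At the point, J = [[0.750, 1.000], [-0.500, 1.000]] (det J = 1.250).
Solving J·Δ = −F gives Δ = (3.100, 0.300).

(3.100, 0.300)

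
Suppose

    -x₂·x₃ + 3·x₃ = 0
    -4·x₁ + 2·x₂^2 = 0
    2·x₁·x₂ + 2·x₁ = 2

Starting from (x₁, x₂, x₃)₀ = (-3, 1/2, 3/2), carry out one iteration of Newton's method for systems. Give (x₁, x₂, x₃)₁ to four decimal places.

At (-3, 1/2, 3/2): F = (3.7500, 12.5000, -11.0000).
Jacobian J = [[0, -x₃, -x₂ + 3], [-4, 4·x₂, 0], [2·x₂ + 2, 2·x₁, 0]].
At the point, J = [[0.0000, -1.5000, 2.5000], [-4.0000, 2.0000, 0.0000], [3.0000, -6.0000, 0.0000]] (det J = 45.0000).
Solving J·Δ = −F gives Δ = (2.9444, -0.3611, -1.7167).
Then the next iterate is (x₁, x₂, x₃)₁ = (-0.0556, 0.1389, -0.2167).

(-0.0556, 0.1389, -0.2167)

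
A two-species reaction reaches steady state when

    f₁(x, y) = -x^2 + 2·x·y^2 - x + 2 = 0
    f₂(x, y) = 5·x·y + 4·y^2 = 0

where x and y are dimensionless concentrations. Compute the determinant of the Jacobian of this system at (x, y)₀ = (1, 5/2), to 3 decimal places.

J = [[-2·x + 2·y^2 - 1, 4·x·y], [5·y, 5·x + 8·y]].
At the point, J = [[9.500, 10.000], [12.500, 25.000]].
det J = 112.500.

112.500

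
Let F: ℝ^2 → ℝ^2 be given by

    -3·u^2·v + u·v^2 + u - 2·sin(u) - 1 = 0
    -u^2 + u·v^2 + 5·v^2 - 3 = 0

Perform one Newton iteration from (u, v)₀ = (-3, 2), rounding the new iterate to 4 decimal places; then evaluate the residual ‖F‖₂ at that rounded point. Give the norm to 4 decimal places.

At (-3, 2): F = (-69.717760, -4.0000).
Jacobian J = [[-6·u·v + v^2 - 2·cos(u) + 1, -3·u^2 + 2·u·v], [-2·u + v^2, 2·u·v + 10·v]].
At the point, J = [[42.979985, -39.0000], [10.0000, 8.0000]] (det J = 733.839880).
Solving J·Δ = −F gives Δ = (0.9726, -0.7158).
Then the next iterate is (u, v)₁ = (-2.0274, 1.2842).
Re-evaluating at (-2.0274, 1.2842): F = (-20.411354, -2.208029), so ‖F‖₂ = 20.5304.

20.5304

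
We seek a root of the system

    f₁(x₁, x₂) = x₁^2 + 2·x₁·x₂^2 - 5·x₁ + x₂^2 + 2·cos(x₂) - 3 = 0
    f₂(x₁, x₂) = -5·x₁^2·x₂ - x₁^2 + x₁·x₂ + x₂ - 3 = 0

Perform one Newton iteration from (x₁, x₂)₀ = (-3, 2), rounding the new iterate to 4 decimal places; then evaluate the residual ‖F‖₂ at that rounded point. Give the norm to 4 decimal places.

At (-3, 2): F = (0.167706, -106.0000).
Jacobian J = [[2·x₁ + 2·x₂^2 - 5, 4·x₁·x₂ + 2·x₂ - 2·sin(x₂)], [-10·x₁·x₂ - 2·x₁ + x₂, -5·x₁^2 + x₁ + 1]].
At the point, J = [[-3.0000, -21.818595], [68.0000, -47.0000]] (det J = 1624.664450).
Solving J·Δ = −F gives Δ = (1.4284, -0.1887).
Then the next iterate is (x₁, x₂)₁ = (-1.5716, 1.8113).
Re-evaluating at (-1.5716, 1.8113): F = (-0.179884, -28.874156), so ‖F‖₂ = 28.8747.

28.8747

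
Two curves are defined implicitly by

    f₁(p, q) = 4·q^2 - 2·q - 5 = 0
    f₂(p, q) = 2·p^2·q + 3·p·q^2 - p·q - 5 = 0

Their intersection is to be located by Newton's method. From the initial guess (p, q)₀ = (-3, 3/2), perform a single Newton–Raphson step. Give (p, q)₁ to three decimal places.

At (-3, 3/2): F = (1.000, 6.250).
Jacobian J = [[0, 8·q - 2], [4·p·q + 3·q^2 - q, 2·p^2 + 6·p·q - p]].
At the point, J = [[0.000, 10.000], [-12.750, -6.000]] (det J = 127.500).
Solving J·Δ = −F gives Δ = (0.537, -0.100).
Then the next iterate is (p, q)₁ = (-2.463, 1.400).

(-2.463, 1.400)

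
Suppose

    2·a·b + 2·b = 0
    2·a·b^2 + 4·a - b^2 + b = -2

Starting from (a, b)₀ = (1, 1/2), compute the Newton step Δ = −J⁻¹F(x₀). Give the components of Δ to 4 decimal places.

(-1.4375, -0.1406)

At (1, 1/2): F = (2.0000, 6.7500).
Jacobian J = [[2·b, 2·a + 2], [2·b^2 + 4, 4·a·b - 2·b + 1]].
At the point, J = [[1.0000, 4.0000], [4.5000, 2.0000]] (det J = -16.0000).
Solving J·Δ = −F gives Δ = (-1.4375, -0.1406).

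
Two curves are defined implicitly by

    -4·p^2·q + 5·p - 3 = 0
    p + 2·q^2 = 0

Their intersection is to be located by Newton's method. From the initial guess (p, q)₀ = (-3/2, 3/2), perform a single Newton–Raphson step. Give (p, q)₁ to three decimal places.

At (-3/2, 3/2): F = (-24.000, 3.000).
Jacobian J = [[-8·p·q + 5, -4·p^2], [1, 4·q]].
At the point, J = [[23.000, -9.000], [1.000, 6.000]] (det J = 147.000).
Solving J·Δ = −F gives Δ = (0.796, -0.633).
Then the next iterate is (p, q)₁ = (-0.704, 0.867).

(-0.704, 0.867)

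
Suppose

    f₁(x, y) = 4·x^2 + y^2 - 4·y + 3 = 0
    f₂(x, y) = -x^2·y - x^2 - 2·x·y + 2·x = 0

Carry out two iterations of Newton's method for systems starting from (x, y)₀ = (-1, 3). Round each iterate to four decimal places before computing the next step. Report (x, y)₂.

At (-1, 3): F = (4.0000, 0.0000).
Jacobian J = [[8·x, 2·y - 4], [-2·x·y - 2·x - 2·y + 2, -x^2 - 2·x]].
At the point, J = [[-8.0000, 2.0000], [4.0000, 1.0000]] (det J = -16.0000).
Solving J·Δ = −F gives Δ = (0.2500, -1.0000).
Then the next iterate is (x, y)₁ = (-0.7500, 2.0000).
Round to (-0.7500, 2.0000) and repeat: F = (1.2500, -0.1875), J = [[-6.0000, 0.0000], [2.5000, 0.9375]].
Δ = (0.2083, -0.3556), so (x, y)₂ = (-0.5417, 1.6444).

(-0.5417, 1.6444)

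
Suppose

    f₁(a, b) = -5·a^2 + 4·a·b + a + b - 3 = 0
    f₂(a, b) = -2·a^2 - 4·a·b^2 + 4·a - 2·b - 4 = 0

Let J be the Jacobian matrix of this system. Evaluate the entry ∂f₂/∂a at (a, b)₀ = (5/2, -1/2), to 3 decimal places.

-7.000

∂f₂/∂a = -4·a - 4·b^2 + 4.
At (5/2, -1/2) this is -7.000.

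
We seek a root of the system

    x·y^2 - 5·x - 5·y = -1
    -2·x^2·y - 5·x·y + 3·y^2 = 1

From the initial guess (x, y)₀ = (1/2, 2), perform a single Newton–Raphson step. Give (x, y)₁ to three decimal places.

(-0.882, -0.706)

At (1/2, 2): F = (-9.500, 5.000).
Jacobian J = [[y^2 - 5, 2·x·y - 5], [-4·x·y - 5·y, -2·x^2 - 5·x + 6·y]].
At the point, J = [[-1.000, -3.000], [-14.000, 9.000]] (det J = -51.000).
Solving J·Δ = −F gives Δ = (-1.382, -2.706).
Then the next iterate is (x, y)₁ = (-0.882, -0.706).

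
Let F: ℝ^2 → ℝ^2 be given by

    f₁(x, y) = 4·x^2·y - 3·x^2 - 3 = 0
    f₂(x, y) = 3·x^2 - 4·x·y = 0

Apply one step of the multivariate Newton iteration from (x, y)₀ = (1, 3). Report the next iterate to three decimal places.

(1.250, 0.375)

At (1, 3): F = (6.000, -9.000).
Jacobian J = [[8·x·y - 6·x, 4·x^2], [6·x - 4·y, -4·x]].
At the point, J = [[18.000, 4.000], [-6.000, -4.000]] (det J = -48.000).
Solving J·Δ = −F gives Δ = (0.250, -2.625).
Then the next iterate is (x, y)₁ = (1.250, 0.375).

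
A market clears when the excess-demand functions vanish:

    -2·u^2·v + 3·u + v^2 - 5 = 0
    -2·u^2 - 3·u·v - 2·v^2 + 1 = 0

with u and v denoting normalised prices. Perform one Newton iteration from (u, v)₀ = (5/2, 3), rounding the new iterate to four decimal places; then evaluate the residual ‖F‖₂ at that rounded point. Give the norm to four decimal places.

14.1677

At (5/2, 3): F = (-26.0000, -52.0000).
Jacobian J = [[-4·u·v + 3, -2·u^2 + 2·v], [-4·u - 3·v, -3·u - 4·v]].
At the point, J = [[-27.0000, -6.5000], [-19.0000, -19.5000]] (det J = 403.0000).
Solving J·Δ = −F gives Δ = (-0.4194, -2.2581).
Then the next iterate is (u, v)₁ = (2.0806, 0.7419).
Re-evaluating at (2.0806, 0.7419): F = (-4.631001, -13.389415), so ‖F‖₂ = 14.1677.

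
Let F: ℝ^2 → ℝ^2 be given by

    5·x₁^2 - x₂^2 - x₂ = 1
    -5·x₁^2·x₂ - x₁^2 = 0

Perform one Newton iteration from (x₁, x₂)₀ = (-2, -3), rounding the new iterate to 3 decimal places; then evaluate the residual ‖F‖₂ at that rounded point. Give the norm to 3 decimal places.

At (-2, -3): F = (13.000, 56.000).
Jacobian J = [[10·x₁, -2·x₂ - 1], [-10·x₁·x₂ - 2·x₁, -5·x₁^2]].
At the point, J = [[-20.000, 5.000], [-56.000, -20.000]] (det J = 680.000).
Solving J·Δ = −F gives Δ = (0.794, 0.576).
Then the next iterate is (x₁, x₂)₁ = (-1.206, -2.424).
Re-evaluating at (-1.206, -2.424): F = (2.82040, 16.17333), so ‖F‖₂ = 16.417.

16.417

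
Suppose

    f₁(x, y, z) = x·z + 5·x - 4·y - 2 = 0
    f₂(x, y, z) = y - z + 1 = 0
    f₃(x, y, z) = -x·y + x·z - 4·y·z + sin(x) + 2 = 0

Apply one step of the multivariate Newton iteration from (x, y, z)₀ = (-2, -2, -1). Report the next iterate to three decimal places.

At (-2, -2, -1): F = (-2.000, 0.000, -8.90930).
Jacobian J = [[z + 5, -4, x], [0, 1, -1], [-y + z + cos(x), -x - 4·z, x - 4·y]].
At the point, J = [[4.000, -4.000, -2.000], [0.000, 1.000, -1.000], [0.58385, 6.000, 6.000]] (det J = 51.50312).
Solving J·Δ = −F gives Δ = (1.504, 0.669, 0.669).
Then the next iterate is (x, y, z)₁ = (-0.496, -1.331, -0.331).

(-0.496, -1.331, -0.331)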